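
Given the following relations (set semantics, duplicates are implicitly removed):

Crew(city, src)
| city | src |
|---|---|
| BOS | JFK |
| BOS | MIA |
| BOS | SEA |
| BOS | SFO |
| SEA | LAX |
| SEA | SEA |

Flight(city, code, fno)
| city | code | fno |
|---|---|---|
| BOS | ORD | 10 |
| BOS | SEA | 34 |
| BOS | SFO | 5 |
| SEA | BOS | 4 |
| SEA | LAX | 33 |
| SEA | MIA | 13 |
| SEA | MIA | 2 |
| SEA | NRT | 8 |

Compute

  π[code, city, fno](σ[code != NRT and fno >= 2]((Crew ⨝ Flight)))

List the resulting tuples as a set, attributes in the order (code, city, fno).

{(BOS, SEA, 4), (LAX, SEA, 33), (MIA, SEA, 13), (MIA, SEA, 2), (ORD, BOS, 10), (SEA, BOS, 34), (SFO, BOS, 5)}

Crew ⋈ Flight (natural join on city): {(BOS, JFK, ORD, 10), (BOS, JFK, SEA, 34), (BOS, JFK, SFO, 5), (BOS, MIA, ORD, 10), (BOS, MIA, SEA, 34), (BOS, MIA, SFO, 5), (BOS, SEA, ORD, 10), (BOS, SEA, SEA, 34), (BOS, SEA, SFO, 5), (BOS, SFO, ORD, 10), (BOS, SFO, SEA, 34), (BOS, SFO, SFO, 5), (SEA, LAX, BOS, 4), (SEA, LAX, LAX, 33), (SEA, LAX, MIA, 13), (SEA, LAX, MIA, 2), (SEA, LAX, NRT, 8), (SEA, SEA, BOS, 4), (SEA, SEA, LAX, 33), (SEA, SEA, MIA, 13), (SEA, SEA, MIA, 2), (SEA, SEA, NRT, 8)}
Apply σ_{code != NRT and fno >= 2}; surviving tuples: {(BOS, JFK, ORD, 10), (BOS, JFK, SEA, 34), (BOS, JFK, SFO, 5), (BOS, MIA, ORD, 10), (BOS, MIA, SEA, 34), (BOS, MIA, SFO, 5), (BOS, SEA, ORD, 10), (BOS, SEA, SEA, 34), (BOS, SEA, SFO, 5), (BOS, SFO, ORD, 10), (BOS, SFO, SEA, 34), (BOS, SFO, SFO, 5), (SEA, LAX, BOS, 4), (SEA, LAX, LAX, 33), (SEA, LAX, MIA, 13), (SEA, LAX, MIA, 2), (SEA, SEA, BOS, 4), (SEA, SEA, LAX, 33), (SEA, SEA, MIA, 13), (SEA, SEA, MIA, 2)}
π[code, city, fno]: project onto (code, city, fno) (13 duplicate(s) eliminated) → {(BOS, SEA, 4), (LAX, SEA, 33), (MIA, SEA, 13), (MIA, SEA, 2), (ORD, BOS, 10), (SEA, BOS, 34), (SFO, BOS, 5)}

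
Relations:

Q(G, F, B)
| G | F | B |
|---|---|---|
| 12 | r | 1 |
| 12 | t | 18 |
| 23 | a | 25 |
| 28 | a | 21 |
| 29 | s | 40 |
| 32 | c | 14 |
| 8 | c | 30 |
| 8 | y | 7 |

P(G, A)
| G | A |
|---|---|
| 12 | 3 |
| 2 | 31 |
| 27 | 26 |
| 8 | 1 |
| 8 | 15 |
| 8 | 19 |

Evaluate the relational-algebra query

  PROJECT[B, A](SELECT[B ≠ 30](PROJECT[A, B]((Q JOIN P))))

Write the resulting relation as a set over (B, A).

Q ⋈ P (natural join on G): {(12, r, 1, 3), (12, t, 18, 3), (8, c, 30, 1), (8, c, 30, 15), (8, c, 30, 19), (8, y, 7, 1), (8, y, 7, 15), (8, y, 7, 19)}
Keep only column(s) A, B: {(1, 30), (1, 7), (15, 30), (15, 7), (19, 30), (19, 7), (3, 1), (3, 18)}
σ[B ≠ 30]: keep tuples satisfying B ≠ 30 → {(1, 7), (15, 7), (19, 7), (3, 1), (3, 18)}
Keep only column(s) B, A: {(1, 3), (18, 3), (7, 1), (7, 15), (7, 19)}

{(1, 3), (18, 3), (7, 1), (7, 15), (7, 19)}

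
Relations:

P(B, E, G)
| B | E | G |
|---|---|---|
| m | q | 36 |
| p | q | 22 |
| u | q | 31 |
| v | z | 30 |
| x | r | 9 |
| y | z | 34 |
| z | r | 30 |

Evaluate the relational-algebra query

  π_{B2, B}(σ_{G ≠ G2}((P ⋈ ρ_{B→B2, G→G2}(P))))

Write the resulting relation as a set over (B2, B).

ρ[B→B2, G→G2]: schema becomes (B2, E, G2); tuples unchanged.
P ⋈ ρ_{B→B2, G→G2}(P) (natural join on E): {(m, q, 36, m, 36), (m, q, 36, p, 22), (m, q, 36, u, 31), (p, q, 22, m, 36), (p, q, 22, p, 22), (p, q, 22, u, 31), (u, q, 31, m, 36), (u, q, 31, p, 22), (u, q, 31, u, 31), (v, z, 30, v, 30), (v, z, 30, y, 34), (x, r, 9, x, 9), (x, r, 9, z, 30), (y, z, 34, v, 30), (y, z, 34, y, 34), (z, r, 30, x, 9), (z, r, 30, z, 30)}
Selection G ≠ G2: {(m, q, 36, p, 22), (m, q, 36, u, 31), (p, q, 22, m, 36), (p, q, 22, u, 31), (u, q, 31, m, 36), (u, q, 31, p, 22), (v, z, 30, y, 34), (x, r, 9, z, 30), (y, z, 34, v, 30), (z, r, 30, x, 9)}
Keep only column(s) B2, B: {(m, p), (m, u), (p, m), (p, u), (u, m), (u, p), (v, y), (x, z), (y, v), (z, x)}

{(m, p), (m, u), (p, m), (p, u), (u, m), (u, p), (v, y), (x, z), (y, v), (z, x)}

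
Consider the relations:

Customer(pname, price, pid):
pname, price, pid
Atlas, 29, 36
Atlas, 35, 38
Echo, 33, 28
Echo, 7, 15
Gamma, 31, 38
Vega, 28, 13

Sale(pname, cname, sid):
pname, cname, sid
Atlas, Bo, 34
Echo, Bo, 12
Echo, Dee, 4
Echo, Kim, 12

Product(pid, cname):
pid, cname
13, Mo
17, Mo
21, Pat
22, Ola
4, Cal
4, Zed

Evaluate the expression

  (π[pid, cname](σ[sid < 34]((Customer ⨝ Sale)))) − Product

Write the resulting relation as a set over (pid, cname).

{(15, Bo), (15, Dee), (15, Kim), (28, Bo), (28, Dee), (28, Kim)}

Customer ⋈ Sale (natural join on pname): {(Atlas, 29, 36, Bo, 34), (Atlas, 35, 38, Bo, 34), (Echo, 33, 28, Bo, 12), (Echo, 33, 28, Dee, 4), (Echo, 33, 28, Kim, 12), (Echo, 7, 15, Bo, 12), (Echo, 7, 15, Dee, 4), (Echo, 7, 15, Kim, 12)}
Selection sid < 34: {(Echo, 33, 28, Bo, 12), (Echo, 33, 28, Dee, 4), (Echo, 33, 28, Kim, 12), (Echo, 7, 15, Bo, 12), (Echo, 7, 15, Dee, 4), (Echo, 7, 15, Kim, 12)}
π[pid, cname]: project onto (pid, cname) → {(15, Bo), (15, Dee), (15, Kim), (28, Bo), (28, Dee), (28, Kim)}
Set difference of the two operands is {(15, Bo), (15, Dee), (15, Kim), (28, Bo), (28, Dee), (28, Kim)}.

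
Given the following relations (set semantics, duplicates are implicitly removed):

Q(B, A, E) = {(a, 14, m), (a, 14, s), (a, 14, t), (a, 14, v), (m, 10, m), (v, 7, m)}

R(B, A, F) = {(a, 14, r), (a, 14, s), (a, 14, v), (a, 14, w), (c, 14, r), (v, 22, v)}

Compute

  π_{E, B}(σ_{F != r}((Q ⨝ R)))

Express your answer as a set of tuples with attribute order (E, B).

Joining Q and R on B, A yields {(a, 14, m, r), (a, 14, m, s), (a, 14, m, v), (a, 14, m, w), (a, 14, s, r), (a, 14, s, s), (a, 14, s, v), (a, 14, s, w), (a, 14, t, r), (a, 14, t, s), (a, 14, t, v), (a, 14, t, w), (a, 14, v, r), (a, 14, v, s), (a, 14, v, v), (a, 14, v, w)}.
Selection F != r: {(a, 14, m, s), (a, 14, m, v), (a, 14, m, w), (a, 14, s, s), (a, 14, s, v), (a, 14, s, w), (a, 14, t, s), (a, 14, t, v), (a, 14, t, w), (a, 14, v, s), (a, 14, v, v), (a, 14, v, w)}
π_{E, B} gives {(m, a), (s, a), (t, a), (v, a)} (8 duplicate(s) eliminated).

{(m, a), (s, a), (t, a), (v, a)}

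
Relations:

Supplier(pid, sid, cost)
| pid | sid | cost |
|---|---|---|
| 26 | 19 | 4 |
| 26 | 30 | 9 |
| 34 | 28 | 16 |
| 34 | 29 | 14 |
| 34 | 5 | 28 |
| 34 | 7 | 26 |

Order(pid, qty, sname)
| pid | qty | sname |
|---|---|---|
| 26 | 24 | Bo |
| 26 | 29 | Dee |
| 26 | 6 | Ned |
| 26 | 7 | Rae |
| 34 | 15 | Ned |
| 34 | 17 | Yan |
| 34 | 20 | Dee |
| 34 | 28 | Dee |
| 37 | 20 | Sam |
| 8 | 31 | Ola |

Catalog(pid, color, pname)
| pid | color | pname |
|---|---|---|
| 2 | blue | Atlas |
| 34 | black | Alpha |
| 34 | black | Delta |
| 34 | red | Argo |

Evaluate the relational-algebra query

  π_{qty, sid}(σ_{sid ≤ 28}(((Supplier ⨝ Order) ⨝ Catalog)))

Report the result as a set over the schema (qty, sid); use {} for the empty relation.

{(15, 28), (15, 5), (15, 7), (17, 28), (17, 5), (17, 7), (20, 28), (20, 5), (20, 7), (28, 28), (28, 5), (28, 7)}

Natural join on pid: {(26, 19, 4, 24, Bo), (26, 19, 4, 29, Dee), (26, 19, 4, 6, Ned), (26, 19, 4, 7, Rae), (26, 30, 9, 24, Bo), (26, 30, 9, 29, Dee), (26, 30, 9, 6, Ned), (26, 30, 9, 7, Rae), (34, 28, 16, 15, Ned), (34, 28, 16, 17, Yan), (34, 28, 16, 20, Dee), (34, 28, 16, 28, Dee), (34, 29, 14, 15, Ned), (34, 29, 14, 17, Yan), (34, 29, 14, 20, Dee), (34, 29, 14, 28, Dee), (34, 5, 28, 15, Ned), (34, 5, 28, 17, Yan), (34, 5, 28, 20, Dee), (34, 5, 28, 28, Dee), (34, 7, 26, 15, Ned), (34, 7, 26, 17, Yan), (34, 7, 26, 20, Dee), (34, 7, 26, 28, Dee)}
Natural join on pid: {(34, 28, 16, 15, Ned, black, Alpha), (34, 28, 16, 15, Ned, black, Delta), (34, 28, 16, 15, Ned, red, Argo), (34, 28, 16, 17, Yan, black, Alpha), (34, 28, 16, 17, Yan, black, Delta), (34, 28, 16, 17, Yan, red, Argo), (34, 28, 16, 20, Dee, black, Alpha), (34, 28, 16, 20, Dee, black, Delta), (34, 28, 16, 20, Dee, red, Argo), (34, 28, 16, 28, Dee, black, Alpha), (34, 28, 16, 28, Dee, black, Delta), (34, 28, 16, 28, Dee, red, Argo), (34, 29, 14, 15, Ned, black, Alpha), (34, 29, 14, 15, Ned, black, Delta), (34, 29, 14, 15, Ned, red, Argo), (34, 29, 14, 17, Yan, black, Alpha), (34, 29, 14, 17, Yan, black, Delta), (34, 29, 14, 17, Yan, red, Argo), (34, 29, 14, 20, Dee, black, Alpha), (34, 29, 14, 20, Dee, black, Delta), (34, 29, 14, 20, Dee, red, Argo), (34, 29, 14, 28, Dee, black, Alpha), (34, 29, 14, 28, Dee, black, Delta), (34, 29, 14, 28, Dee, red, Argo), (34, 5, 28, 15, Ned, black, Alpha), (34, 5, 28, 15, Ned, black, Delta), (34, 5, 28, 15, Ned, red, Argo), (34, 5, 28, 17, Yan, black, Alpha), (34, 5, 28, 17, Yan, black, Delta), (34, 5, 28, 17, Yan, red, Argo), (34, 5, 28, 20, Dee, black, Alpha), (34, 5, 28, 20, Dee, black, Delta), (34, 5, 28, 20, Dee, red, Argo), (34, 5, 28, 28, Dee, black, Alpha), (34, 5, 28, 28, Dee, black, Delta), (34, 5, 28, 28, Dee, red, Argo), (34, 7, 26, 15, Ned, black, Alpha), (34, 7, 26, 15, Ned, black, Delta), (34, 7, 26, 15, Ned, red, Argo), (34, 7, 26, 17, Yan, black, Alpha), (34, 7, 26, 17, Yan, black, Delta), (34, 7, 26, 17, Yan, red, Argo), (34, 7, 26, 20, Dee, black, Alpha), (34, 7, 26, 20, Dee, black, Delta), (34, 7, 26, 20, Dee, red, Argo), (34, 7, 26, 28, Dee, black, Alpha), (34, 7, 26, 28, Dee, black, Delta), (34, 7, 26, 28, Dee, red, Argo)}
Selection sid ≤ 28: {(34, 28, 16, 15, Ned, black, Alpha), (34, 28, 16, 15, Ned, black, Delta), (34, 28, 16, 15, Ned, red, Argo), (34, 28, 16, 17, Yan, black, Alpha), (34, 28, 16, 17, Yan, black, Delta), (34, 28, 16, 17, Yan, red, Argo), (34, 28, 16, 20, Dee, black, Alpha), (34, 28, 16, 20, Dee, black, Delta), (34, 28, 16, 20, Dee, red, Argo), (34, 28, 16, 28, Dee, black, Alpha), (34, 28, 16, 28, Dee, black, Delta), (34, 28, 16, 28, Dee, red, Argo), (34, 5, 28, 15, Ned, black, Alpha), (34, 5, 28, 15, Ned, black, Delta), (34, 5, 28, 15, Ned, red, Argo), (34, 5, 28, 17, Yan, black, Alpha), (34, 5, 28, 17, Yan, black, Delta), (34, 5, 28, 17, Yan, red, Argo), (34, 5, 28, 20, Dee, black, Alpha), (34, 5, 28, 20, Dee, black, Delta), (34, 5, 28, 20, Dee, red, Argo), (34, 5, 28, 28, Dee, black, Alpha), (34, 5, 28, 28, Dee, black, Delta), (34, 5, 28, 28, Dee, red, Argo), (34, 7, 26, 15, Ned, black, Alpha), (34, 7, 26, 15, Ned, black, Delta), (34, 7, 26, 15, Ned, red, Argo), (34, 7, 26, 17, Yan, black, Alpha), (34, 7, 26, 17, Yan, black, Delta), (34, 7, 26, 17, Yan, red, Argo), (34, 7, 26, 20, Dee, black, Alpha), (34, 7, 26, 20, Dee, black, Delta), (34, 7, 26, 20, Dee, red, Argo), (34, 7, 26, 28, Dee, black, Alpha), (34, 7, 26, 28, Dee, black, Delta), (34, 7, 26, 28, Dee, red, Argo)}
π[qty, sid]: project onto (qty, sid) (24 duplicate(s) eliminated) → {(15, 28), (15, 5), (15, 7), (17, 28), (17, 5), (17, 7), (20, 28), (20, 5), (20, 7), (28, 28), (28, 5), (28, 7)}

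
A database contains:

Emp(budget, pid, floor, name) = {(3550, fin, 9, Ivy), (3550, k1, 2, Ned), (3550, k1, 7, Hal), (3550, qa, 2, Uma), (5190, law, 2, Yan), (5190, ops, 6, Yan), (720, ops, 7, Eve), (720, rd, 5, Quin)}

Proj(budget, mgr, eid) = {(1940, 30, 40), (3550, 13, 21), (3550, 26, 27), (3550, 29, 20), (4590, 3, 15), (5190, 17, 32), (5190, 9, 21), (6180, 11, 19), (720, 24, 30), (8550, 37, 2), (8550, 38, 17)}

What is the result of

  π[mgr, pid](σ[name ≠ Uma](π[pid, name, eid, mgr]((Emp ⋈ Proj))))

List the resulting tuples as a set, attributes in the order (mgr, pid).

Joining Emp and Proj on budget yields {(3550, fin, 9, Ivy, 13, 21), (3550, fin, 9, Ivy, 26, 27), (3550, fin, 9, Ivy, 29, 20), (3550, k1, 2, Ned, 13, 21), (3550, k1, 2, Ned, 26, 27), (3550, k1, 2, Ned, 29, 20), (3550, k1, 7, Hal, 13, 21), (3550, k1, 7, Hal, 26, 27), (3550, k1, 7, Hal, 29, 20), (3550, qa, 2, Uma, 13, 21), (3550, qa, 2, Uma, 26, 27), (3550, qa, 2, Uma, 29, 20), (5190, law, 2, Yan, 17, 32), (5190, law, 2, Yan, 9, 21), (5190, ops, 6, Yan, 17, 32), (5190, ops, 6, Yan, 9, 21), (720, ops, 7, Eve, 24, 30), (720, rd, 5, Quin, 24, 30)}.
Projecting to pid, name, eid, mgr: {(fin, Ivy, 20, 29), (fin, Ivy, 21, 13), (fin, Ivy, 27, 26), (k1, Hal, 20, 29), (k1, Hal, 21, 13), (k1, Hal, 27, 26), (k1, Ned, 20, 29), (k1, Ned, 21, 13), (k1, Ned, 27, 26), (law, Yan, 21, 9), (law, Yan, 32, 17), (ops, Eve, 30, 24), (ops, Yan, 21, 9), (ops, Yan, 32, 17), (qa, Uma, 20, 29), (qa, Uma, 21, 13), (qa, Uma, 27, 26), (rd, Quin, 30, 24)}
σ[name ≠ Uma]: keep tuples satisfying name ≠ Uma → {(fin, Ivy, 20, 29), (fin, Ivy, 21, 13), (fin, Ivy, 27, 26), (k1, Hal, 20, 29), (k1, Hal, 21, 13), (k1, Hal, 27, 26), (k1, Ned, 20, 29), (k1, Ned, 21, 13), (k1, Ned, 27, 26), (law, Yan, 21, 9), (law, Yan, 32, 17), (ops, Eve, 30, 24), (ops, Yan, 21, 9), (ops, Yan, 32, 17), (rd, Quin, 30, 24)}
Projecting to mgr, pid (3 duplicate(s) eliminated): {(13, fin), (13, k1), (17, law), (17, ops), (24, ops), (24, rd), (26, fin), (26, k1), (29, fin), (29, k1), (9, law), (9, ops)}

{(13, fin), (13, k1), (17, law), (17, ops), (24, ops), (24, rd), (26, fin), (26, k1), (29, fin), (29, k1), (9, law), (9, ops)}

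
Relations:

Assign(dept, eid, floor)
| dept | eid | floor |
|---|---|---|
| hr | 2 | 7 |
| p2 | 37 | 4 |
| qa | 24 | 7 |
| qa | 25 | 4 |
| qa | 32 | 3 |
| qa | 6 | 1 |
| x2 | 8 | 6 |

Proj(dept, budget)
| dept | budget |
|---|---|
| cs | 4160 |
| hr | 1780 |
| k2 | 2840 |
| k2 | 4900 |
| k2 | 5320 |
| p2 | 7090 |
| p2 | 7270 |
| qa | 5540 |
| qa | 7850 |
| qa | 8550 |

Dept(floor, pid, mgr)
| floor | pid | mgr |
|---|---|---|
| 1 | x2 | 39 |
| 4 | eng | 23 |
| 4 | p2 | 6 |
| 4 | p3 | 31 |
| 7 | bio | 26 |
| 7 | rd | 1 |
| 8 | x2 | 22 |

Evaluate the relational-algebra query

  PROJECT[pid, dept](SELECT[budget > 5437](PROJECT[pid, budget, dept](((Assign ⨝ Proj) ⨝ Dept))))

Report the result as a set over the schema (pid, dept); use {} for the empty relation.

Natural join on dept: {(hr, 2, 7, 1780), (p2, 37, 4, 7090), (p2, 37, 4, 7270), (qa, 24, 7, 5540), (qa, 24, 7, 7850), (qa, 24, 7, 8550), (qa, 25, 4, 5540), (qa, 25, 4, 7850), (qa, 25, 4, 8550), (qa, 32, 3, 5540), (qa, 32, 3, 7850), (qa, 32, 3, 8550), (qa, 6, 1, 5540), (qa, 6, 1, 7850), (qa, 6, 1, 8550)}
Natural join on floor: {(hr, 2, 7, 1780, bio, 26), (hr, 2, 7, 1780, rd, 1), (p2, 37, 4, 7090, eng, 23), (p2, 37, 4, 7090, p2, 6), (p2, 37, 4, 7090, p3, 31), (p2, 37, 4, 7270, eng, 23), (p2, 37, 4, 7270, p2, 6), (p2, 37, 4, 7270, p3, 31), (qa, 24, 7, 5540, bio, 26), (qa, 24, 7, 5540, rd, 1), (qa, 24, 7, 7850, bio, 26), (qa, 24, 7, 7850, rd, 1), (qa, 24, 7, 8550, bio, 26), (qa, 24, 7, 8550, rd, 1), (qa, 25, 4, 5540, eng, 23), (qa, 25, 4, 5540, p2, 6), (qa, 25, 4, 5540, p3, 31), (qa, 25, 4, 7850, eng, 23), (qa, 25, 4, 7850, p2, 6), (qa, 25, 4, 7850, p3, 31), (qa, 25, 4, 8550, eng, 23), (qa, 25, 4, 8550, p2, 6), (qa, 25, 4, 8550, p3, 31), (qa, 6, 1, 5540, x2, 39), (qa, 6, 1, 7850, x2, 39), (qa, 6, 1, 8550, x2, 39)}
π_{pid, budget, dept} gives {(bio, 1780, hr), (bio, 5540, qa), (bio, 7850, qa), (bio, 8550, qa), (eng, 5540, qa), (eng, 7090, p2), (eng, 7270, p2), (eng, 7850, qa), (eng, 8550, qa), (p2, 5540, qa), (p2, 7090, p2), (p2, 7270, p2), (p2, 7850, qa), (p2, 8550, qa), (p3, 5540, qa), (p3, 7090, p2), (p3, 7270, p2), (p3, 7850, qa), (p3, 8550, qa), (rd, 1780, hr), (rd, 5540, qa), (rd, 7850, qa), (rd, 8550, qa), (x2, 5540, qa), (x2, 7850, qa), (x2, 8550, qa)}.
Filtering on budget > 5437 leaves {(bio, 5540, qa), (bio, 7850, qa), (bio, 8550, qa), (eng, 5540, qa), (eng, 7090, p2), (eng, 7270, p2), (eng, 7850, qa), (eng, 8550, qa), (p2, 5540, qa), (p2, 7090, p2), (p2, 7270, p2), (p2, 7850, qa), (p2, 8550, qa), (p3, 5540, qa), (p3, 7090, p2), (p3, 7270, p2), (p3, 7850, qa), (p3, 8550, qa), (rd, 5540, qa), (rd, 7850, qa), (rd, 8550, qa), (x2, 5540, qa), (x2, 7850, qa), (x2, 8550, qa)}.
π_{pid, dept} gives {(bio, qa), (eng, p2), (eng, qa), (p2, p2), (p2, qa), (p3, p2), (p3, qa), (rd, qa), (x2, qa)} (15 duplicate(s) eliminated).

{(bio, qa), (eng, p2), (eng, qa), (p2, p2), (p2, qa), (p3, p2), (p3, qa), (rd, qa), (x2, qa)}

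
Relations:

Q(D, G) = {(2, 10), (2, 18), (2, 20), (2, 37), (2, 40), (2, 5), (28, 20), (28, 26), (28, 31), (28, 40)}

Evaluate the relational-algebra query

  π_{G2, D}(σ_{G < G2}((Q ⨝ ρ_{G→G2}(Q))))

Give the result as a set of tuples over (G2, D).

{(10, 2), (18, 2), (20, 2), (26, 28), (31, 28), (37, 2), (40, 2), (40, 28)}

ρ[G→G2]: schema becomes (D, G2); tuples unchanged.
Q ⋈ ρ_{G→G2}(Q) (natural join on D): {(2, 10, 10), (2, 10, 18), (2, 10, 20), (2, 10, 37), (2, 10, 40), (2, 10, 5), (2, 18, 10), (2, 18, 18), (2, 18, 20), (2, 18, 37), (2, 18, 40), (2, 18, 5), (2, 20, 10), (2, 20, 18), (2, 20, 20), (2, 20, 37), (2, 20, 40), (2, 20, 5), (2, 37, 10), (2, 37, 18), (2, 37, 20), (2, 37, 37), (2, 37, 40), (2, 37, 5), (2, 40, 10), (2, 40, 18), (2, 40, 20), (2, 40, 37), (2, 40, 40), (2, 40, 5), (2, 5, 10), (2, 5, 18), (2, 5, 20), (2, 5, 37), (2, 5, 40), (2, 5, 5), (28, 20, 20), (28, 20, 26), (28, 20, 31), (28, 20, 40), (28, 26, 20), (28, 26, 26), (28, 26, 31), (28, 26, 40), (28, 31, 20), (28, 31, 26), (28, 31, 31), (28, 31, 40), (28, 40, 20), (28, 40, 26), (28, 40, 31), (28, 40, 40)}
Filtering on G < G2 leaves {(2, 10, 18), (2, 10, 20), (2, 10, 37), (2, 10, 40), (2, 18, 20), (2, 18, 37), (2, 18, 40), (2, 20, 37), (2, 20, 40), (2, 37, 40), (2, 5, 10), (2, 5, 18), (2, 5, 20), (2, 5, 37), (2, 5, 40), (28, 20, 26), (28, 20, 31), (28, 20, 40), (28, 26, 31), (28, 26, 40), (28, 31, 40)}.
Projecting to G2, D (13 duplicate(s) eliminated): {(10, 2), (18, 2), (20, 2), (26, 28), (31, 28), (37, 2), (40, 2), (40, 28)}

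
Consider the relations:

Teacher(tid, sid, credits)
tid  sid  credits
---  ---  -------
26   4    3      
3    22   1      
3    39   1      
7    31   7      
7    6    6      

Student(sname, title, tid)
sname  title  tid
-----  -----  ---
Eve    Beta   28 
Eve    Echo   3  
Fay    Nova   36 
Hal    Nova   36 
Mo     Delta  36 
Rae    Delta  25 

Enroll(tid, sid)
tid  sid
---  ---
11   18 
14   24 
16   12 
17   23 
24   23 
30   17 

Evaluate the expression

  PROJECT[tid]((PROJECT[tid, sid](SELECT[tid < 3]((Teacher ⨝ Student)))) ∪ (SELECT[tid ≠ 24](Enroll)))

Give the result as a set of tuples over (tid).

Teacher ⋈ Student (natural join on tid): {(3, 22, 1, Eve, Echo), (3, 39, 1, Eve, Echo)}
Apply σ_{tid < 3}; surviving tuples: {}
π[tid, sid]: project onto (tid, sid) → {}
Apply σ_{tid ≠ 24}; surviving tuples: {(11, 18), (14, 24), (16, 12), (17, 23), (30, 17)}
Set union of the two operands is {(11, 18), (14, 24), (16, 12), (17, 23), (30, 17)}.
π[tid]: project onto (tid) → {11, 14, 16, 17, 30}

{11, 14, 16, 17, 30}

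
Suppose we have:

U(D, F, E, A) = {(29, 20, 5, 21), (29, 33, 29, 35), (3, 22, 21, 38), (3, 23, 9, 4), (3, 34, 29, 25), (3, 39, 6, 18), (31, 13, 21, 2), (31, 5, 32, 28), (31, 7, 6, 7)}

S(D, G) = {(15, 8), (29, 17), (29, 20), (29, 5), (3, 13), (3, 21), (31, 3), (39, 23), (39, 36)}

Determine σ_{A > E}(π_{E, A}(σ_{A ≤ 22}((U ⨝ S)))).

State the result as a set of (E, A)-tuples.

Joining U and S on D yields {(29, 20, 5, 21, 17), (29, 20, 5, 21, 20), (29, 20, 5, 21, 5), (29, 33, 29, 35, 17), (29, 33, 29, 35, 20), (29, 33, 29, 35, 5), (3, 22, 21, 38, 13), (3, 22, 21, 38, 21), (3, 23, 9, 4, 13), (3, 23, 9, 4, 21), (3, 34, 29, 25, 13), (3, 34, 29, 25, 21), (3, 39, 6, 18, 13), (3, 39, 6, 18, 21), (31, 13, 21, 2, 3), (31, 5, 32, 28, 3), (31, 7, 6, 7, 3)}.
Apply σ_{A ≤ 22}; surviving tuples: {(29, 20, 5, 21, 17), (29, 20, 5, 21, 20), (29, 20, 5, 21, 5), (3, 23, 9, 4, 13), (3, 23, 9, 4, 21), (3, 39, 6, 18, 13), (3, 39, 6, 18, 21), (31, 13, 21, 2, 3), (31, 7, 6, 7, 3)}
Keep only column(s) E, A (4 duplicate(s) eliminated): {(21, 2), (5, 21), (6, 18), (6, 7), (9, 4)}
Apply σ_{A > E}; surviving tuples: {(5, 21), (6, 18), (6, 7)}

{(5, 21), (6, 18), (6, 7)}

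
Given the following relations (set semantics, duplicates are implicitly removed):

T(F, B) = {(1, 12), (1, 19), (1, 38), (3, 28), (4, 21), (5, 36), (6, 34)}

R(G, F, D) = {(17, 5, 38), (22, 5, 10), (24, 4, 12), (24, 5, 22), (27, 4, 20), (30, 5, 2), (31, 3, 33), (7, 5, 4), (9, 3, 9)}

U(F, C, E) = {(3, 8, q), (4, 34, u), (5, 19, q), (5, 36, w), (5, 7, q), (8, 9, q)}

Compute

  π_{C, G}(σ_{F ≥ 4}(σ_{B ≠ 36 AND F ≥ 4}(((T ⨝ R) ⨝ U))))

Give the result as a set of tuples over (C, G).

{(34, 24), (34, 27)}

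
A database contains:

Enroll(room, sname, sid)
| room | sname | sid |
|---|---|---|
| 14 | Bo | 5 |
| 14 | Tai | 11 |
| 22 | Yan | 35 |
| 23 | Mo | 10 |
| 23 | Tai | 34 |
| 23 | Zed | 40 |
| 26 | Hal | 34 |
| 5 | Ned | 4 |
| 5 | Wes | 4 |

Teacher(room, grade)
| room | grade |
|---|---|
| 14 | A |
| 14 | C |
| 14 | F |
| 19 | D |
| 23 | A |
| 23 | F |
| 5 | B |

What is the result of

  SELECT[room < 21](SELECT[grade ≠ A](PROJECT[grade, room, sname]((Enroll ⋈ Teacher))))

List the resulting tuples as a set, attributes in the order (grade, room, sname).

{(B, 5, Ned), (B, 5, Wes), (C, 14, Bo), (C, 14, Tai), (F, 14, Bo), (F, 14, Tai)}

Joining Enroll and Teacher on room yields {(14, Bo, 5, A), (14, Bo, 5, C), (14, Bo, 5, F), (14, Tai, 11, A), (14, Tai, 11, C), (14, Tai, 11, F), (23, Mo, 10, A), (23, Mo, 10, F), (23, Tai, 34, A), (23, Tai, 34, F), (23, Zed, 40, A), (23, Zed, 40, F), (5, Ned, 4, B), (5, Wes, 4, B)}.
Projecting to grade, room, sname: {(A, 14, Bo), (A, 14, Tai), (A, 23, Mo), (A, 23, Tai), (A, 23, Zed), (B, 5, Ned), (B, 5, Wes), (C, 14, Bo), (C, 14, Tai), (F, 14, Bo), (F, 14, Tai), (F, 23, Mo), (F, 23, Tai), (F, 23, Zed)}
Apply σ_{grade ≠ A}; surviving tuples: {(B, 5, Ned), (B, 5, Wes), (C, 14, Bo), (C, 14, Tai), (F, 14, Bo), (F, 14, Tai), (F, 23, Mo), (F, 23, Tai), (F, 23, Zed)}
Apply σ_{room < 21}; surviving tuples: {(B, 5, Ned), (B, 5, Wes), (C, 14, Bo), (C, 14, Tai), (F, 14, Bo), (F, 14, Tai)}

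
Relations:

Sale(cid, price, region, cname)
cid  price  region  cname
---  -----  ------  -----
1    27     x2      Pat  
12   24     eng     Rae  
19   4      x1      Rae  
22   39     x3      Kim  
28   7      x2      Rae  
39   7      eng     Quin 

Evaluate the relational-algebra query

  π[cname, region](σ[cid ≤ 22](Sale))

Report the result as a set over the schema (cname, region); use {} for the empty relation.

{(Kim, x3), (Pat, x2), (Rae, eng), (Rae, x1)}

Selection cid ≤ 22: {(1, 27, x2, Pat), (12, 24, eng, Rae), (19, 4, x1, Rae), (22, 39, x3, Kim)}
Keep only column(s) cname, region: {(Kim, x3), (Pat, x2), (Rae, eng), (Rae, x1)}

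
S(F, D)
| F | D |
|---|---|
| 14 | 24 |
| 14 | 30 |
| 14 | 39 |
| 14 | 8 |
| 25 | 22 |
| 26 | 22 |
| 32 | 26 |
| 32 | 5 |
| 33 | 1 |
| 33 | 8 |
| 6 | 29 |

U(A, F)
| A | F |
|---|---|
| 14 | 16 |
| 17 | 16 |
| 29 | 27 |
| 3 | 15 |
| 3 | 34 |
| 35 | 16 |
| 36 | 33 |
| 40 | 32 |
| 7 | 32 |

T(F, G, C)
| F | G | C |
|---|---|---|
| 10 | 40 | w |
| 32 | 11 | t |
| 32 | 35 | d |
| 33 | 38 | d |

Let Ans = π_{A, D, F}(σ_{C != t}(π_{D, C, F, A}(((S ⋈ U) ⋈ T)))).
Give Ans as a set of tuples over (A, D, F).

Joining S and U on F yields {(32, 26, 40), (32, 26, 7), (32, 5, 40), (32, 5, 7), (33, 1, 36), (33, 8, 36)}.
Joining (S ⋈ U) and T on F yields {(32, 26, 40, 11, t), (32, 26, 40, 35, d), (32, 26, 7, 11, t), (32, 26, 7, 35, d), (32, 5, 40, 11, t), (32, 5, 40, 35, d), (32, 5, 7, 11, t), (32, 5, 7, 35, d), (33, 1, 36, 38, d), (33, 8, 36, 38, d)}.
π[D, C, F, A]: project onto (D, C, F, A) → {(1, d, 33, 36), (26, d, 32, 40), (26, d, 32, 7), (26, t, 32, 40), (26, t, 32, 7), (5, d, 32, 40), (5, d, 32, 7), (5, t, 32, 40), (5, t, 32, 7), (8, d, 33, 36)}
Filtering on C != t leaves {(1, d, 33, 36), (26, d, 32, 40), (26, d, 32, 7), (5, d, 32, 40), (5, d, 32, 7), (8, d, 33, 36)}.
π[A, D, F]: project onto (A, D, F) → {(36, 1, 33), (36, 8, 33), (40, 26, 32), (40, 5, 32), (7, 26, 32), (7, 5, 32)}

{(36, 1, 33), (36, 8, 33), (40, 26, 32), (40, 5, 32), (7, 26, 32), (7, 5, 32)}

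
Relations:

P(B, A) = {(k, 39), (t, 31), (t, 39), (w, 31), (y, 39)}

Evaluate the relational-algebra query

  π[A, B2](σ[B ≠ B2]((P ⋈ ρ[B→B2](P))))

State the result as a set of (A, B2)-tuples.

ρ[B→B2]: schema becomes (B2, A); tuples unchanged.
P ⋈ ρ[B→B2](P) (natural join on A): {(k, 39, k), (k, 39, t), (k, 39, y), (t, 31, t), (t, 31, w), (t, 39, k), (t, 39, t), (t, 39, y), (w, 31, t), (w, 31, w), (y, 39, k), (y, 39, t), (y, 39, y)}
Filtering on B ≠ B2 leaves {(k, 39, t), (k, 39, y), (t, 31, w), (t, 39, k), (t, 39, y), (w, 31, t), (y, 39, k), (y, 39, t)}.
π_{A, B2} gives {(31, t), (31, w), (39, k), (39, t), (39, y)} (3 duplicate(s) eliminated).

{(31, t), (31, w), (39, k), (39, t), (39, y)}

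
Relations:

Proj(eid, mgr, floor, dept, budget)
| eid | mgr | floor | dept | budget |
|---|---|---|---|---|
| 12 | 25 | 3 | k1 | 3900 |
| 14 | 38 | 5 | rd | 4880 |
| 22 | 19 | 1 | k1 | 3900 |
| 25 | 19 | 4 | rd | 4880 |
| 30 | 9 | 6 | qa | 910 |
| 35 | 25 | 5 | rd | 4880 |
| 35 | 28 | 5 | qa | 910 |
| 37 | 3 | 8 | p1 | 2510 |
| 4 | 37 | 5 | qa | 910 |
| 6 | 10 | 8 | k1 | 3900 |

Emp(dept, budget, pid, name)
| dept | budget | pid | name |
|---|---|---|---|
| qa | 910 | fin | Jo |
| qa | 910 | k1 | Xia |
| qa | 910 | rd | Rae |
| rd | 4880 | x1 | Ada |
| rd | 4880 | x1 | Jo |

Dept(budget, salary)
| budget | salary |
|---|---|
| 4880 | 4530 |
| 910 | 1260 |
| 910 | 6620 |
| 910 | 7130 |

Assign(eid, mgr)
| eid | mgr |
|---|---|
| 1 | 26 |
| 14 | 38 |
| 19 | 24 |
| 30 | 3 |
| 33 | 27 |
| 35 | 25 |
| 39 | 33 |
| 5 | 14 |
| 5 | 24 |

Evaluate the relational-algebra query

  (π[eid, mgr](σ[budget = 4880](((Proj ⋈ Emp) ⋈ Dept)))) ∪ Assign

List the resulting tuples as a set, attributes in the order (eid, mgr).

{(1, 26), (14, 38), (19, 24), (25, 19), (30, 3), (33, 27), (35, 25), (39, 33), (5, 14), (5, 24)}

Proj ⋈ Emp (natural join on dept, budget): {(14, 38, 5, rd, 4880, x1, Ada), (14, 38, 5, rd, 4880, x1, Jo), (25, 19, 4, rd, 4880, x1, Ada), (25, 19, 4, rd, 4880, x1, Jo), (30, 9, 6, qa, 910, fin, Jo), (30, 9, 6, qa, 910, k1, Xia), (30, 9, 6, qa, 910, rd, Rae), (35, 25, 5, rd, 4880, x1, Ada), (35, 25, 5, rd, 4880, x1, Jo), (35, 28, 5, qa, 910, fin, Jo), (35, 28, 5, qa, 910, k1, Xia), (35, 28, 5, qa, 910, rd, Rae), (4, 37, 5, qa, 910, fin, Jo), (4, 37, 5, qa, 910, k1, Xia), (4, 37, 5, qa, 910, rd, Rae)}
(Proj ⋈ Emp) ⋈ Dept (natural join on budget): {(14, 38, 5, rd, 4880, x1, Ada, 4530), (14, 38, 5, rd, 4880, x1, Jo, 4530), (25, 19, 4, rd, 4880, x1, Ada, 4530), (25, 19, 4, rd, 4880, x1, Jo, 4530), (30, 9, 6, qa, 910, fin, Jo, 1260), (30, 9, 6, qa, 910, fin, Jo, 6620), (30, 9, 6, qa, 910, fin, Jo, 7130), (30, 9, 6, qa, 910, k1, Xia, 1260), (30, 9, 6, qa, 910, k1, Xia, 6620), (30, 9, 6, qa, 910, k1, Xia, 7130), (30, 9, 6, qa, 910, rd, Rae, 1260), (30, 9, 6, qa, 910, rd, Rae, 6620), (30, 9, 6, qa, 910, rd, Rae, 7130), (35, 25, 5, rd, 4880, x1, Ada, 4530), (35, 25, 5, rd, 4880, x1, Jo, 4530), (35, 28, 5, qa, 910, fin, Jo, 1260), (35, 28, 5, qa, 910, fin, Jo, 6620), (35, 28, 5, qa, 910, fin, Jo, 7130), (35, 28, 5, qa, 910, k1, Xia, 1260), (35, 28, 5, qa, 910, k1, Xia, 6620), (35, 28, 5, qa, 910, k1, Xia, 7130), (35, 28, 5, qa, 910, rd, Rae, 1260), (35, 28, 5, qa, 910, rd, Rae, 6620), (35, 28, 5, qa, 910, rd, Rae, 7130), (4, 37, 5, qa, 910, fin, Jo, 1260), (4, 37, 5, qa, 910, fin, Jo, 6620), (4, 37, 5, qa, 910, fin, Jo, 7130), (4, 37, 5, qa, 910, k1, Xia, 1260), (4, 37, 5, qa, 910, k1, Xia, 6620), (4, 37, 5, qa, 910, k1, Xia, 7130), (4, 37, 5, qa, 910, rd, Rae, 1260), (4, 37, 5, qa, 910, rd, Rae, 6620), (4, 37, 5, qa, 910, rd, Rae, 7130)}
Selection budget = 4880: {(14, 38, 5, rd, 4880, x1, Ada, 4530), (14, 38, 5, rd, 4880, x1, Jo, 4530), (25, 19, 4, rd, 4880, x1, Ada, 4530), (25, 19, 4, rd, 4880, x1, Jo, 4530), (35, 25, 5, rd, 4880, x1, Ada, 4530), (35, 25, 5, rd, 4880, x1, Jo, 4530)}
Projecting to eid, mgr (3 duplicate(s) eliminated): {(14, 38), (25, 19), (35, 25)}
Taking the union: {(1, 26), (14, 38), (19, 24), (25, 19), (30, 3), (33, 27), (35, 25), (39, 33), (5, 14), (5, 24)}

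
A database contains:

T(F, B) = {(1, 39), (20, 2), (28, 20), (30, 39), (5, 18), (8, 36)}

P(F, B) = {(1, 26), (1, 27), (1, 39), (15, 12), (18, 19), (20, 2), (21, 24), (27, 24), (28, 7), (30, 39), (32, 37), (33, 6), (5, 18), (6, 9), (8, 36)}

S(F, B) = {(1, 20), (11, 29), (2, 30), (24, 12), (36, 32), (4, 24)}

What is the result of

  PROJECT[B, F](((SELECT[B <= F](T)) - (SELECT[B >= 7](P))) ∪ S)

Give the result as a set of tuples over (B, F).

{(12, 24), (2, 20), (20, 1), (20, 28), (24, 4), (29, 11), (30, 2), (32, 36)}

Apply σ_{B <= F}; surviving tuples: {(20, 2), (28, 20)}
Apply σ_{B >= 7}; surviving tuples: {(1, 26), (1, 27), (1, 39), (15, 12), (18, 19), (21, 24), (27, 24), (28, 7), (30, 39), (32, 37), (5, 18), (6, 9), (8, 36)}
Taking the difference: {(20, 2), (28, 20)}
Taking the union: {(1, 20), (11, 29), (2, 30), (20, 2), (24, 12), (28, 20), (36, 32), (4, 24)}
Keep only column(s) B, F: {(12, 24), (2, 20), (20, 1), (20, 28), (24, 4), (29, 11), (30, 2), (32, 36)}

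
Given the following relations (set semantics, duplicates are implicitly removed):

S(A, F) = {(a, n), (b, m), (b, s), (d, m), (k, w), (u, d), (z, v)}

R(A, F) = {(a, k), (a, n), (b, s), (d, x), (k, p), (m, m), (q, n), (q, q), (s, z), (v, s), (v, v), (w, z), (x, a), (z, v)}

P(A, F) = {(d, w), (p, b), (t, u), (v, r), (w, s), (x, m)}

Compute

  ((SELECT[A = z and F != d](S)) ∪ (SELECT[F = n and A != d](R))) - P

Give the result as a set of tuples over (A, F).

{(a, n), (q, n), (z, v)}

Filtering on A = z and F != d leaves {(z, v)}.
Filtering on F = n and A != d leaves {(a, n), (q, n)}.
Taking the union: {(a, n), (q, n), (z, v)}
Taking the difference: {(a, n), (q, n), (z, v)}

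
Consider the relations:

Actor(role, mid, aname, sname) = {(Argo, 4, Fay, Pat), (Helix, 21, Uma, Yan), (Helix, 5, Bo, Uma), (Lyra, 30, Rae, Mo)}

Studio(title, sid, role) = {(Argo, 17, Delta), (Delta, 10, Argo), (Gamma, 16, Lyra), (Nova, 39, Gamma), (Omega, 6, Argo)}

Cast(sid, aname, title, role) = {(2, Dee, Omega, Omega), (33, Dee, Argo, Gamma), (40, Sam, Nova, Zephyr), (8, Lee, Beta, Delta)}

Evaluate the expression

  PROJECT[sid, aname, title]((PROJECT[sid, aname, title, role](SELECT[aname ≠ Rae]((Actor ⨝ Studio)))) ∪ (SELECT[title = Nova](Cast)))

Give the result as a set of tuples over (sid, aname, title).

{(10, Fay, Delta), (40, Sam, Nova), (6, Fay, Omega)}

Actor ⋈ Studio (natural join on role): {(Argo, 4, Fay, Pat, Delta, 10), (Argo, 4, Fay, Pat, Omega, 6), (Lyra, 30, Rae, Mo, Gamma, 16)}
σ[aname ≠ Rae]: keep tuples satisfying aname ≠ Rae → {(Argo, 4, Fay, Pat, Delta, 10), (Argo, 4, Fay, Pat, Omega, 6)}
π[sid, aname, title, role]: project onto (sid, aname, title, role) → {(10, Fay, Delta, Argo), (6, Fay, Omega, Argo)}
σ[title = Nova]: keep tuples satisfying title = Nova → {(40, Sam, Nova, Zephyr)}
Union: {(10, Fay, Delta, Argo), (6, Fay, Omega, Argo)} with {(40, Sam, Nova, Zephyr)} → {(10, Fay, Delta, Argo), (40, Sam, Nova, Zephyr), (6, Fay, Omega, Argo)}
π[sid, aname, title]: project onto (sid, aname, title) → {(10, Fay, Delta), (40, Sam, Nova), (6, Fay, Omega)}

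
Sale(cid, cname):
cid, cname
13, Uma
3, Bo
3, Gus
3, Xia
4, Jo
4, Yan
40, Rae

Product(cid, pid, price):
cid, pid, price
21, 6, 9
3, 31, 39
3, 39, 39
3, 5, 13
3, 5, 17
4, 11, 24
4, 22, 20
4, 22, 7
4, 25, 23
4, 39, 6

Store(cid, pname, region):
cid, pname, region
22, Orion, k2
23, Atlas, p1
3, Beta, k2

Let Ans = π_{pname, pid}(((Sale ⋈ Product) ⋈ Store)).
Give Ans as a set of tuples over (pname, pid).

{(Beta, 31), (Beta, 39), (Beta, 5)}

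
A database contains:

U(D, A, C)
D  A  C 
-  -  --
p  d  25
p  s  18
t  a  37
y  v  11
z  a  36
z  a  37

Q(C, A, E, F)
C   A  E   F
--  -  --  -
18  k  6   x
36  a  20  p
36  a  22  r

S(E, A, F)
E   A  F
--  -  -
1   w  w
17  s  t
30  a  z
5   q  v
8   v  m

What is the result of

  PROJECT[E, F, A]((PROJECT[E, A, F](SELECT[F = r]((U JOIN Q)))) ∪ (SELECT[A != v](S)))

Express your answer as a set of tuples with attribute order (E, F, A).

{(1, w, w), (17, t, s), (22, r, a), (30, z, a), (5, v, q)}

Joining U and Q on A, C yields {(z, a, 36, 20, p), (z, a, 36, 22, r)}.
Filtering on F = r leaves {(z, a, 36, 22, r)}.
π[E, A, F]: project onto (E, A, F) → {(22, a, r)}
Filtering on A != v leaves {(1, w, w), (17, s, t), (30, a, z), (5, q, v)}.
Taking the union: {(1, w, w), (17, s, t), (22, a, r), (30, a, z), (5, q, v)}
π[E, F, A]: project onto (E, F, A) → {(1, w, w), (17, t, s), (22, r, a), (30, z, a), (5, v, q)}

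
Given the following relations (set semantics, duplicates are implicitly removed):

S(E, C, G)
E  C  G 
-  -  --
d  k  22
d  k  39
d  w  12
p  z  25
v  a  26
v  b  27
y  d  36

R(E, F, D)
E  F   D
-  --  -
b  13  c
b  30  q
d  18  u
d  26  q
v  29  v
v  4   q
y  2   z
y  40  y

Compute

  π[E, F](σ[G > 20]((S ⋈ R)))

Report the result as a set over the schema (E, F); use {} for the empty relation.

S ⋈ R (natural join on E): {(d, k, 22, 18, u), (d, k, 22, 26, q), (d, k, 39, 18, u), (d, k, 39, 26, q), (d, w, 12, 18, u), (d, w, 12, 26, q), (v, a, 26, 29, v), (v, a, 26, 4, q), (v, b, 27, 29, v), (v, b, 27, 4, q), (y, d, 36, 2, z), (y, d, 36, 40, y)}
σ[G > 20]: keep tuples satisfying G > 20 → {(d, k, 22, 18, u), (d, k, 22, 26, q), (d, k, 39, 18, u), (d, k, 39, 26, q), (v, a, 26, 29, v), (v, a, 26, 4, q), (v, b, 27, 29, v), (v, b, 27, 4, q), (y, d, 36, 2, z), (y, d, 36, 40, y)}
π[E, F]: project onto (E, F) (4 duplicate(s) eliminated) → {(d, 18), (d, 26), (v, 29), (v, 4), (y, 2), (y, 40)}

{(d, 18), (d, 26), (v, 29), (v, 4), (y, 2), (y, 40)}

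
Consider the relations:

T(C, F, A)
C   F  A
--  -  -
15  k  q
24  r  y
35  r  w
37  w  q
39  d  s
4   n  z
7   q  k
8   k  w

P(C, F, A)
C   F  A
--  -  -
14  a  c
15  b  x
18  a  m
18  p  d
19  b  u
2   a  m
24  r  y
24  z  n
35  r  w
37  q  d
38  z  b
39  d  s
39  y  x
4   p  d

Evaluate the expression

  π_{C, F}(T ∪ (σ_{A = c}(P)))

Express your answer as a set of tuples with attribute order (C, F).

{(14, a), (15, k), (24, r), (35, r), (37, w), (39, d), (4, n), (7, q), (8, k)}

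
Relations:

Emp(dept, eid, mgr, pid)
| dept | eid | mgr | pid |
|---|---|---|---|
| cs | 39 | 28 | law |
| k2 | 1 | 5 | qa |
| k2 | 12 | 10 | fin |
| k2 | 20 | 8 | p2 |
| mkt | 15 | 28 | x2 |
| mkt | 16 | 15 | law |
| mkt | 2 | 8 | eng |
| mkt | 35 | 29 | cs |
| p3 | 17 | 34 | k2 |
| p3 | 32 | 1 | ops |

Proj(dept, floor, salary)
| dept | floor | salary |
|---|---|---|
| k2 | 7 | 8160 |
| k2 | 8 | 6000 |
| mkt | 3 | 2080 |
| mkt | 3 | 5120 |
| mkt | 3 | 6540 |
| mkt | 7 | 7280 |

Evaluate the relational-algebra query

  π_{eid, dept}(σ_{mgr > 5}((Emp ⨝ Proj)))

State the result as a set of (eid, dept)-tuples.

{(12, k2), (15, mkt), (16, mkt), (2, mkt), (20, k2), (35, mkt)}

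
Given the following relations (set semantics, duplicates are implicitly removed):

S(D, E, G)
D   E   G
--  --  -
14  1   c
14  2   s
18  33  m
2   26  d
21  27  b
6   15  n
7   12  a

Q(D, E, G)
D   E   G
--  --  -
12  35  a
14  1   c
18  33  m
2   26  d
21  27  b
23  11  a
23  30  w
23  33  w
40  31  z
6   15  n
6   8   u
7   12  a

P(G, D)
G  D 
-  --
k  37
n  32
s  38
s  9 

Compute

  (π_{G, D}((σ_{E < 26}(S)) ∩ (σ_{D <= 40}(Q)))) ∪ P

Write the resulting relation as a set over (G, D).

Apply σ_{E < 26}; surviving tuples: {(14, 1, c), (14, 2, s), (6, 15, n), (7, 12, a)}
Apply σ_{D <= 40}; surviving tuples: {(12, 35, a), (14, 1, c), (18, 33, m), (2, 26, d), (21, 27, b), (23, 11, a), (23, 30, w), (23, 33, w), (40, 31, z), (6, 15, n), (6, 8, u), (7, 12, a)}
Set intersection of the two operands is {(14, 1, c), (6, 15, n), (7, 12, a)}.
Projecting to G, D: {(a, 7), (c, 14), (n, 6)}
Set union of the two operands is {(a, 7), (c, 14), (k, 37), (n, 32), (n, 6), (s, 38), (s, 9)}.

{(a, 7), (c, 14), (k, 37), (n, 32), (n, 6), (s, 38), (s, 9)}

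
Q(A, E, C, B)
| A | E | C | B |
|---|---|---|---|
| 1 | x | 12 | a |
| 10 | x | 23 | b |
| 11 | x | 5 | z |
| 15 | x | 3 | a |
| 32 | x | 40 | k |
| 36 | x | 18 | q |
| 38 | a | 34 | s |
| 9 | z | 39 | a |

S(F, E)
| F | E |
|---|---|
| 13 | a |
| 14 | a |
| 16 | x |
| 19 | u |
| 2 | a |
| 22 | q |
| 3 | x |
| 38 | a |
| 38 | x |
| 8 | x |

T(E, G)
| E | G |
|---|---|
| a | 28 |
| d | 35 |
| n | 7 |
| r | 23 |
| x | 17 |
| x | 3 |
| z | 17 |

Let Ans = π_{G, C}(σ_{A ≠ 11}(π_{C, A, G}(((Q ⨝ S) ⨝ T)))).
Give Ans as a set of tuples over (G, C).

Q ⋈ S (natural join on E): {(1, x, 12, a, 16), (1, x, 12, a, 3), (1, x, 12, a, 38), (1, x, 12, a, 8), (10, x, 23, b, 16), (10, x, 23, b, 3), (10, x, 23, b, 38), (10, x, 23, b, 8), (11, x, 5, z, 16), (11, x, 5, z, 3), (11, x, 5, z, 38), (11, x, 5, z, 8), (15, x, 3, a, 16), (15, x, 3, a, 3), (15, x, 3, a, 38), (15, x, 3, a, 8), (32, x, 40, k, 16), (32, x, 40, k, 3), (32, x, 40, k, 38), (32, x, 40, k, 8), (36, x, 18, q, 16), (36, x, 18, q, 3), (36, x, 18, q, 38), (36, x, 18, q, 8), (38, a, 34, s, 13), (38, a, 34, s, 14), (38, a, 34, s, 2), (38, a, 34, s, 38)}
(Q ⨝ S) ⋈ T (natural join on E): {(1, x, 12, a, 16, 17), (1, x, 12, a, 16, 3), (1, x, 12, a, 3, 17), (1, x, 12, a, 3, 3), (1, x, 12, a, 38, 17), (1, x, 12, a, 38, 3), (1, x, 12, a, 8, 17), (1, x, 12, a, 8, 3), (10, x, 23, b, 16, 17), (10, x, 23, b, 16, 3), (10, x, 23, b, 3, 17), (10, x, 23, b, 3, 3), (10, x, 23, b, 38, 17), (10, x, 23, b, 38, 3), (10, x, 23, b, 8, 17), (10, x, 23, b, 8, 3), (11, x, 5, z, 16, 17), (11, x, 5, z, 16, 3), (11, x, 5, z, 3, 17), (11, x, 5, z, 3, 3), (11, x, 5, z, 38, 17), (11, x, 5, z, 38, 3), (11, x, 5, z, 8, 17), (11, x, 5, z, 8, 3), (15, x, 3, a, 16, 17), (15, x, 3, a, 16, 3), (15, x, 3, a, 3, 17), (15, x, 3, a, 3, 3), (15, x, 3, a, 38, 17), (15, x, 3, a, 38, 3), (15, x, 3, a, 8, 17), (15, x, 3, a, 8, 3), (32, x, 40, k, 16, 17), (32, x, 40, k, 16, 3), (32, x, 40, k, 3, 17), (32, x, 40, k, 3, 3), (32, x, 40, k, 38, 17), (32, x, 40, k, 38, 3), (32, x, 40, k, 8, 17), (32, x, 40, k, 8, 3), (36, x, 18, q, 16, 17), (36, x, 18, q, 16, 3), (36, x, 18, q, 3, 17), (36, x, 18, q, 3, 3), (36, x, 18, q, 38, 17), (36, x, 18, q, 38, 3), (36, x, 18, q, 8, 17), (36, x, 18, q, 8, 3), (38, a, 34, s, 13, 28), (38, a, 34, s, 14, 28), (38, a, 34, s, 2, 28), (38, a, 34, s, 38, 28)}
π_{C, A, G} gives {(12, 1, 17), (12, 1, 3), (18, 36, 17), (18, 36, 3), (23, 10, 17), (23, 10, 3), (3, 15, 17), (3, 15, 3), (34, 38, 28), (40, 32, 17), (40, 32, 3), (5, 11, 17), (5, 11, 3)} (39 duplicate(s) eliminated).
Apply σ_{A ≠ 11}; surviving tuples: {(12, 1, 17), (12, 1, 3), (18, 36, 17), (18, 36, 3), (23, 10, 17), (23, 10, 3), (3, 15, 17), (3, 15, 3), (34, 38, 28), (40, 32, 17), (40, 32, 3)}
π_{G, C} gives {(17, 12), (17, 18), (17, 23), (17, 3), (17, 40), (28, 34), (3, 12), (3, 18), (3, 23), (3, 3), (3, 40)}.

{(17, 12), (17, 18), (17, 23), (17, 3), (17, 40), (28, 34), (3, 12), (3, 18), (3, 23), (3, 3), (3, 40)}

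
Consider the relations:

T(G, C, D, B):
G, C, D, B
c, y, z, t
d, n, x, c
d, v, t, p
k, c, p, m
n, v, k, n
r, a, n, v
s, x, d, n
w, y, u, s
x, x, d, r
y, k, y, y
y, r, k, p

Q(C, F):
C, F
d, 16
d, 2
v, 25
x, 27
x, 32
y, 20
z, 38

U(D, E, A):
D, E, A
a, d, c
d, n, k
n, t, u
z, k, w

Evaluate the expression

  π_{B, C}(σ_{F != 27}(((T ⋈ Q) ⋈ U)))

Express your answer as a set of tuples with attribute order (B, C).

T ⋈ Q (natural join on C): {(c, y, z, t, 20), (d, v, t, p, 25), (n, v, k, n, 25), (s, x, d, n, 27), (s, x, d, n, 32), (w, y, u, s, 20), (x, x, d, r, 27), (x, x, d, r, 32)}
(T ⋈ Q) ⋈ U (natural join on D): {(c, y, z, t, 20, k, w), (s, x, d, n, 27, n, k), (s, x, d, n, 32, n, k), (x, x, d, r, 27, n, k), (x, x, d, r, 32, n, k)}
σ[F != 27]: keep tuples satisfying F != 27 → {(c, y, z, t, 20, k, w), (s, x, d, n, 32, n, k), (x, x, d, r, 32, n, k)}
Keep only column(s) B, C: {(n, x), (r, x), (t, y)}

{(n, x), (r, x), (t, y)}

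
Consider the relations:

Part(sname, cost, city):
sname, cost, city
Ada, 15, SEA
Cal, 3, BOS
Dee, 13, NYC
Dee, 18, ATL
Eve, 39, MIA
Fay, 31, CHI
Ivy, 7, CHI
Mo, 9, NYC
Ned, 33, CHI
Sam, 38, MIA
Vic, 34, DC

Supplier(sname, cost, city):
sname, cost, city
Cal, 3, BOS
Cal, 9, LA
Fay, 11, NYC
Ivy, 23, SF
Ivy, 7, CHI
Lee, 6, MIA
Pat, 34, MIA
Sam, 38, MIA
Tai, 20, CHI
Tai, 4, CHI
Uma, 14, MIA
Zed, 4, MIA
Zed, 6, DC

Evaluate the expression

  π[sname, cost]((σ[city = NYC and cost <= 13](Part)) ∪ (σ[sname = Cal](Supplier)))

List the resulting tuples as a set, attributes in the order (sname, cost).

{(Cal, 3), (Cal, 9), (Dee, 13), (Mo, 9)}

Apply σ_{city = NYC and cost <= 13}; surviving tuples: {(Dee, 13, NYC), (Mo, 9, NYC)}
Apply σ_{sname = Cal}; surviving tuples: {(Cal, 3, BOS), (Cal, 9, LA)}
Set union of the two operands is {(Cal, 3, BOS), (Cal, 9, LA), (Dee, 13, NYC), (Mo, 9, NYC)}.
π_{sname, cost} gives {(Cal, 3), (Cal, 9), (Dee, 13), (Mo, 9)}.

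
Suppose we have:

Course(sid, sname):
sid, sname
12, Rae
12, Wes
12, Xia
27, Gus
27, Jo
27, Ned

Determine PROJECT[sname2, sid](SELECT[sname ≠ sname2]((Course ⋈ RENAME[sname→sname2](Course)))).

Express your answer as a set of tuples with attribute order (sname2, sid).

ρ[sname→sname2]: schema becomes (sid, sname2); tuples unchanged.
Course ⋈ RENAME[sname→sname2](Course) (natural join on sid): {(12, Rae, Rae), (12, Rae, Wes), (12, Rae, Xia), (12, Wes, Rae), (12, Wes, Wes), (12, Wes, Xia), (12, Xia, Rae), (12, Xia, Wes), (12, Xia, Xia), (27, Gus, Gus), (27, Gus, Jo), (27, Gus, Ned), (27, Jo, Gus), (27, Jo, Jo), (27, Jo, Ned), (27, Ned, Gus), (27, Ned, Jo), (27, Ned, Ned)}
Apply σ_{sname ≠ sname2}; surviving tuples: {(12, Rae, Wes), (12, Rae, Xia), (12, Wes, Rae), (12, Wes, Xia), (12, Xia, Rae), (12, Xia, Wes), (27, Gus, Jo), (27, Gus, Ned), (27, Jo, Gus), (27, Jo, Ned), (27, Ned, Gus), (27, Ned, Jo)}
π_{sname2, sid} gives {(Gus, 27), (Jo, 27), (Ned, 27), (Rae, 12), (Wes, 12), (Xia, 12)} (6 duplicate(s) eliminated).

{(Gus, 27), (Jo, 27), (Ned, 27), (Rae, 12), (Wes, 12), (Xia, 12)}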